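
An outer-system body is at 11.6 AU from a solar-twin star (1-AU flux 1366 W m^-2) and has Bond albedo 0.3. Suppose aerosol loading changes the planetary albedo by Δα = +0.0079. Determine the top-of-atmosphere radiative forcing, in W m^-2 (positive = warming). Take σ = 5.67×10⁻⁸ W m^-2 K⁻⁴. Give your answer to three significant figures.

-0.0200 W m^-2

By the inverse-square law, S = 1366/11.6² = 10.15 W m^-2.
TOA radiative forcing: ΔF = −S·Δα/4 = −10.15·(+0.0079)/4 = -0.02005 W m^-2.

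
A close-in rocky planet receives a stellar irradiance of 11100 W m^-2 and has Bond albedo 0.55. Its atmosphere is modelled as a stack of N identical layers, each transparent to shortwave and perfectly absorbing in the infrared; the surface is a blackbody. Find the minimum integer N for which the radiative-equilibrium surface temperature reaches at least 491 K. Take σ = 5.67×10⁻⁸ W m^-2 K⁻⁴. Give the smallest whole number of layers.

The effective emission temperature is T_e = [S(1−α)/(4σ)]^¼ = 385.2 K.
T_s = (N+1)^(1/4)·T_e ≥ 491 K requires N+1 ≥ (T_s/T_e)⁴ = (491/385.2)⁴ = 2.639.
The minimum whole number is N = 2.

2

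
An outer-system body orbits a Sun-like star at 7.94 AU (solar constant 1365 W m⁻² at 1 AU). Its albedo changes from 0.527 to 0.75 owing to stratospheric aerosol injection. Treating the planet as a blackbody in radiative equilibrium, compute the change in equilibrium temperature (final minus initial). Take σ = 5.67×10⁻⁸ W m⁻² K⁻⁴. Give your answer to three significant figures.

Flux at the orbit: S = 1365/(7.94)² = 21.65 W m⁻².
Initial: T₁ = [S(1−0.527)/(4σ)]^(1/4) = 81.97 K.
After:  T₂ = [21.65·0.25/(4σ)]^(1/4) = 69.90 K.
ΔT = T₂ − T₁ = -12.08 K.

-12.1 kelvin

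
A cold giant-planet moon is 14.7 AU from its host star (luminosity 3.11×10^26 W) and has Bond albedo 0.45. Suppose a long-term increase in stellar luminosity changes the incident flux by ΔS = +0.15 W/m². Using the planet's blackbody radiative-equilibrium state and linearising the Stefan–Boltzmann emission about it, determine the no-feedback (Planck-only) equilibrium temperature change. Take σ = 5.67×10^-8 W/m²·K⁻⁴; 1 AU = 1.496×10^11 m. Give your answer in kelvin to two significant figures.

0.43 kelvin

d = 14.7 × 1.496×10^11 m = 2.199×10^12 m.
Spreading L over a sphere of radius d: S = 3.11×10^26/(4π·2.20×10^12²) = 5.117 W/m².
Unperturbed T_e = [5.117·(1−0.45)/(4σ)]^¼ = 59.35 K.
TOA radiative forcing: ΔF = (1−α)ΔS/4 = 0.55·(+0.15)/4 = 0.02063 W/m².
Linearising σT⁴ gives d(σT⁴)/dT = 4σT_e³ = 0.04742 W/m² per K.
ΔT₀ = ΔF/λ_P = 0.02063/0.04742 = 0.435 K.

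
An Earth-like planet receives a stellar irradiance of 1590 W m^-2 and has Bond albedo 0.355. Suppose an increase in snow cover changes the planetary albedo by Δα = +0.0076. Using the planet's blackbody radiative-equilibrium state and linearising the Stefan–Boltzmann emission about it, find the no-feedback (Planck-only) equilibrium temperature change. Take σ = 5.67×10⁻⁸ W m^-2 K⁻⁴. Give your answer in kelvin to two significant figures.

The baseline emission temperature is T_e = 259.3 K.
TOA radiative forcing: ΔF = −S·Δα/4 = −1590·(+0.0076)/4 = -3.021 W m^-2.
Planck response: λ_P = 4σT_e³ = 4·5.67×10⁻⁸·(259.3)³ = 3.955 W m^-2/K.
So ΔT₀ = -3.021/3.955 = -0.764 K.

-0.76 K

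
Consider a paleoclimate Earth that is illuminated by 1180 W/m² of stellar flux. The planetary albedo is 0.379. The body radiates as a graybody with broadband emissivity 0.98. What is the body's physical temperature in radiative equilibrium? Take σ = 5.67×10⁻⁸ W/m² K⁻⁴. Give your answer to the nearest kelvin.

240 K

The planet absorbs (1−α)S over its disc πR² and re-emits over 4πR², so the mean absorbed flux is (1−0.379)·1180/4 = 183.2 W/m².
Equating to εσT⁴ with ε = 0.98: T = (183.2/0.98σ)^(1/4) = 239.6 K.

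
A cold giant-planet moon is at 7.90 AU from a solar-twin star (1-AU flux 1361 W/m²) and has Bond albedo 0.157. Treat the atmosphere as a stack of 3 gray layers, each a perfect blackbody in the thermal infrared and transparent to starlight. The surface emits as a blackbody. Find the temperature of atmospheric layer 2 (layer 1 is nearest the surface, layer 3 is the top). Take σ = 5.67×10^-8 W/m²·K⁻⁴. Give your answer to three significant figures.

113 kelvin

Irradiance scales as 1/d², so S = 1361 W/m² × (1/7.90)² = 21.81 W/m².
The effective emission temperature is T_e = [S(1−α)/(4σ)]^¼ = 94.88 K.
The net upward flux σT_e⁴ is constant between every pair of levels, so T_k⁴ = (N+1−k)T_e⁴.
T_2 = (2)^(1/4)·94.88 = 112.8 K.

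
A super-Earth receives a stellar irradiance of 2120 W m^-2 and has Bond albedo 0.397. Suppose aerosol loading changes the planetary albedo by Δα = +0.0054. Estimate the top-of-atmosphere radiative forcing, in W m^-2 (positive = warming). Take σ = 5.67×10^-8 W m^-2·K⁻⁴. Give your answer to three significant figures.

-2.86 W m^-2

TOA radiative forcing: ΔF = −S·Δα/4 = −2120·(+0.0054)/4 = -2.862 W m^-2.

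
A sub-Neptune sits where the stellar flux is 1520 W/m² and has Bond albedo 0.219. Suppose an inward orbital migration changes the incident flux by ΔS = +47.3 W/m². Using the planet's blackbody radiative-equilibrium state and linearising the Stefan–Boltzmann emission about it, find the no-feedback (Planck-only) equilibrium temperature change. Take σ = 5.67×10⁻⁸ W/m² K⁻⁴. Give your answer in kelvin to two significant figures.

Reference equilibrium: T_e = [S(1−α)/(4σ)]^(1/4) = 269.0 K.
ΔF = Δ[S(1−α)]/4 = (1−0.219)·+47.3/4 = 9.235 W/m².
Planck response: λ_P = 4σT_e³ = 4·5.67×10⁻⁸·(269.0)³ = 4.413 W/m²/K.
So ΔT₀ = 9.235/4.413 = 2.09 K.

2.1 kelvin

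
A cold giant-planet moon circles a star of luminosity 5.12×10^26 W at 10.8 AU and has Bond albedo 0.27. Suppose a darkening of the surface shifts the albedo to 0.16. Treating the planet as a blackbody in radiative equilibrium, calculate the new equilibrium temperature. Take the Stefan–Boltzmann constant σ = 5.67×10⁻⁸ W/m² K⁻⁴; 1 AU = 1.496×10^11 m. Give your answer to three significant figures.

87.2 K

Orbital distance: d = 10.8 AU = 1.616×10^12 m.
Flux at the orbit: S = L/(4πd²) = 5.12×10^26/(4π·(1.62×10^12)²) = 15.61 W/m².
New equilibrium: T₂ = [(1−0.16)·15.61/(4σ)]^(1/4) = 87.20 K.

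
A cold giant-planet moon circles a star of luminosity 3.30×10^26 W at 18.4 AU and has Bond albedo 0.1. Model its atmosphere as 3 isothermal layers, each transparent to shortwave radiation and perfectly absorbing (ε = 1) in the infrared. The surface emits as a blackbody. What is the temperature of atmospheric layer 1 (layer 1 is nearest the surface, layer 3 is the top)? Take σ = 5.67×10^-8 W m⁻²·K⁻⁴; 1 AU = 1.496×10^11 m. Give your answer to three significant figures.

d = 18.4 × 1.496×10^11 m = 2.753×10^12 m.
Spreading L over a sphere of radius d: S = 3.30×10^26/(4π·2.75×10^12²) = 3.466 W m⁻².
Top-of-atmosphere balance: σT_e⁴ = S(1−α)/4 = 0.7798 W m⁻² → T_e = 60.90 K.
Each opaque layer satisfies 2T_j⁴ = T_{j−1}⁴ + T_{j+1}⁴, giving T_k⁴ = (N+1−k)T_e⁴.
With k = 1: T_1 = (3+1−1)^¼·60.90 K = 80.15 K.

80.1 kelvin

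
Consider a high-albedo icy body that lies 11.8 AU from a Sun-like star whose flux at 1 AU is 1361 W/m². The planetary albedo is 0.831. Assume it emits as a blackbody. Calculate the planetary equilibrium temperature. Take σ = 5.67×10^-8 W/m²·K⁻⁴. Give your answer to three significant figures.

51.9 kelvin

By the inverse-square law, S = 1361/11.8² = 9.774 W/m².
Absorbed flux (global mean): S(1−α)/4 = 9.774·0.169/4 = 0.4130 W/m².
Set σT⁴ = 0.4130 → T = (0.4130/σ)^(1/4) = 51.95 K.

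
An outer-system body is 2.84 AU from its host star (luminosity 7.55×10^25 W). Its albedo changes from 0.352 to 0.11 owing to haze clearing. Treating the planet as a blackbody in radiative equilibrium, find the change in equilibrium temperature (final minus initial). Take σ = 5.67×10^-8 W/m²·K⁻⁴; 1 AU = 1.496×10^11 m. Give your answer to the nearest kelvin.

8 kelvin

Orbital distance: d = 2.84 AU = 4.249×10^11 m.
S = L/(4πd²) = 33.28 W/m².
Before: T₁ = [33.28·0.648/(4σ)]^(1/4) = 98.75 K.
Final:   T₂ = [S(1−0.11)/(4σ)]^(1/4) = 106.9 K.
ΔT = T₂ − T₁ = 8.153 K.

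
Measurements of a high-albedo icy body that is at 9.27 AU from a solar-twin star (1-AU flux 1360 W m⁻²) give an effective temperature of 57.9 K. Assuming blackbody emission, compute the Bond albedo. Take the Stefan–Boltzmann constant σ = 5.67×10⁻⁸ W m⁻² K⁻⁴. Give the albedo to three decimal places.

By the inverse-square law, S = 1360/9.27² = 15.83 W m⁻².
Energy balance: S(1−α)/4 = σT⁴, so 1−α = 4σT⁴/S.
σT⁴ = 0.6372 W m⁻², so 4σT⁴ = 2.549 W m⁻².
1−α = 2.549/15.83 = 0.1611, so α = 0.8389.

0.839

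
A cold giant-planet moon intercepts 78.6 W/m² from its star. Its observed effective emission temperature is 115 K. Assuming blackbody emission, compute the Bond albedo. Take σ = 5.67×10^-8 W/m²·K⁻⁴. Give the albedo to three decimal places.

Energy balance: S(1−α)/4 = σT⁴, so 1−α = 4σT⁴/S.
σT⁴ = 9.917 W/m², so 4σT⁴ = 39.67 W/m².
1−α = 39.67/78.60 = 0.5047, so α = 0.4953.

0.495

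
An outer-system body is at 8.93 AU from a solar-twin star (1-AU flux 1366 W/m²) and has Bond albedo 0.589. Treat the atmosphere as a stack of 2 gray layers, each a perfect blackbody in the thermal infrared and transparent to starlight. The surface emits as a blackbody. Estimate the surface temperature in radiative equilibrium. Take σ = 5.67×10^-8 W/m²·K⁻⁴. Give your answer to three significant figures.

98.2 K

Irradiance scales as 1/d², so S = 1366 W/m² × (1/8.93)² = 17.13 W/m².
Top-of-atmosphere balance: σT_e⁴ = S(1−α)/4 = 1.760 W/m² → T_e = 74.64 K.
With N = 2 opaque layers, T_s = (N+1)^(1/4)·T_e = 3^(1/4)·74.64 = 98.24 K.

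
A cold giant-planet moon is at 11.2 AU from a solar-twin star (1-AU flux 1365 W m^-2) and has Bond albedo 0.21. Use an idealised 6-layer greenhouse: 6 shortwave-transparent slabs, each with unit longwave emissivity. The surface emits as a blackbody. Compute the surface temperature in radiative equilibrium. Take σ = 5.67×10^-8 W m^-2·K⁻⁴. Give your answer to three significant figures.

Flux at the orbit: S = 1365/(11.2)² = 10.88 W m^-2.
Top-of-atmosphere balance: σT_e⁴ = S(1−α)/4 = 2.149 W m^-2 → T_e = 78.46 K.
With N = 6 opaque layers, T_s = (N+1)^(1/4)·T_e = 7^(1/4)·78.46 = 127.6 K.

128 kelvin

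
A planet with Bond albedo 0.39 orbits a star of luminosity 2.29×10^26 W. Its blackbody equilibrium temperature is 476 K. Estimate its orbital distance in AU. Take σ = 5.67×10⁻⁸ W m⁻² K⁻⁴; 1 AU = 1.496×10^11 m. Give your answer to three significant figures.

Energy balance gives S = 4σT⁴/(1−α) = 19090 W m⁻².
Then d = [L/(4πS)]^(1/2) = 3.090×10^10 m, i.e. 0.2065 AU.

0.207 AU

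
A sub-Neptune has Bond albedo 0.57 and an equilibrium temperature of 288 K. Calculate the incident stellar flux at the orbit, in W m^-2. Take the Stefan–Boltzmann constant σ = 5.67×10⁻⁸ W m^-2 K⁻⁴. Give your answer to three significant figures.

3630 W m^-2

Invert the energy balance for S: S = 4σT⁴/(1−α).
σT⁴ = 5.67×10⁻⁸·(288)⁴ = 390.1 W m^-2.
S = 4·390.1/0.43 = 3629 W m^-2.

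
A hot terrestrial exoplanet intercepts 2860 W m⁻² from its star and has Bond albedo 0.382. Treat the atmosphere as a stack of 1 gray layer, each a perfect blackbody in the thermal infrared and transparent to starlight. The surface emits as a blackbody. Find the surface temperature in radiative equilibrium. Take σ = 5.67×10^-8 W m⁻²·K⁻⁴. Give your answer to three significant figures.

353 K

OLR = S(1−α)/4 = 441.9 W m⁻²; the top layer radiates at T_e = 297.1 K.
For an N-layer opaque stack, T_s⁴ = (N+1)T_e⁴, hence T_s = (2)^(1/4)×297.1 K = 353.3 K.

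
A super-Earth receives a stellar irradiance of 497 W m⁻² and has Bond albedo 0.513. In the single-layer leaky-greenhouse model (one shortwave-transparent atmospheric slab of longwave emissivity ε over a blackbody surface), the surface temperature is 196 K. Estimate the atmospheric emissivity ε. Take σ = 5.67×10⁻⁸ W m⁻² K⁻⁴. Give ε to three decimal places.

0.554

Effective temperature: T_e = [S(1−α)/(4σ)]^(1/4) = 180.7 K.
Since (2−ε)/2 = (T_e/T_s)⁴ = 0.7231, ε = 0.5537.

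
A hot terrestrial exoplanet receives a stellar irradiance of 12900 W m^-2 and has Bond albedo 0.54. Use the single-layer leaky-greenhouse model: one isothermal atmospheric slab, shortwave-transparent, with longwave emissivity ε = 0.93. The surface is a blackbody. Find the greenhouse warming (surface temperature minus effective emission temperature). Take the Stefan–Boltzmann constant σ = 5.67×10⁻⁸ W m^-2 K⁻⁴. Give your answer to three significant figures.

Effective emission temperature (TOA balance): σT_e⁴ = S(1−α)/4 = 1483 W m^-2 → T_e = 402.2 K.
For a single slab of emissivity ε, T_s⁴ = 2T_e⁴/(2−ε); thus T_s = 402.2·(1.869)^(1/4) = 470.3 K.
Greenhouse warming: T_s − T_e = 68.07 K.

68.1 K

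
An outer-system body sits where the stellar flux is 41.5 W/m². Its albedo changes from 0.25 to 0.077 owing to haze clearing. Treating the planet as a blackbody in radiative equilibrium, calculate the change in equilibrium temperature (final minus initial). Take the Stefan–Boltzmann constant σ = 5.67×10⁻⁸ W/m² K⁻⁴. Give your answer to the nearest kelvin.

6 kelvin

Before: T₁ = [41.50·0.75/(4σ)]^(1/4) = 108.2 K.
With α = 0.077, T₂ = 114.0 K.
ΔT = T₂ − T₁ = 5.764 K.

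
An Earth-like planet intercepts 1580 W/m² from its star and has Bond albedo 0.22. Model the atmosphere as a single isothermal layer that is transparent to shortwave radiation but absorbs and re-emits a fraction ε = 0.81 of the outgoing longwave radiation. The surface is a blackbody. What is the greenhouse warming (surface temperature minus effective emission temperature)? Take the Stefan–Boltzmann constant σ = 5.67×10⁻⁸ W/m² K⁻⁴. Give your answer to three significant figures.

37.6 K

The planet radiates to space at T_e = [S(1−α)/(4σ)]^(1/4) = 271.5 K.
For a single slab of emissivity ε, T_s⁴ = 2T_e⁴/(2−ε); thus T_s = 271.5·(1.681)^(1/4) = 309.1 K.
Greenhouse warming: T_s − T_e = 37.63 K.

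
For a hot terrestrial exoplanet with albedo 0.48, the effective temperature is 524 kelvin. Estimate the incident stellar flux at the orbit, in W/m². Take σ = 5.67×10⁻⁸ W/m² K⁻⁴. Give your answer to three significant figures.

32900 W/m²

Invert the energy balance for S: S = 4σT⁴/(1−α).
σT⁴ = 5.67×10⁻⁸·(524)⁴ = 4275 W/m².
So S = 4×4275/(1−0.48) = 32880 W/m².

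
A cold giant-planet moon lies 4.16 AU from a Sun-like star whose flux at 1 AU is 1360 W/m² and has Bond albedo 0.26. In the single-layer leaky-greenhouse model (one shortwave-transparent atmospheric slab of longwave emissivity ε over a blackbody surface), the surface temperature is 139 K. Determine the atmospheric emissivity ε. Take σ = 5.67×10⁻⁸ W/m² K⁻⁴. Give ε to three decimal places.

Flux at the orbit: S = 1360/(4.16)² = 78.59 W/m².
Effective temperature: T_e = [S(1−α)/(4σ)]^(1/4) = 126.5 K.
Inverting T_s⁴ = 2T_e⁴/(2−ε): (T_e/T_s)⁴ = 0.6869, so ε = 2(1 − 0.6869) = 0.6262.

0.626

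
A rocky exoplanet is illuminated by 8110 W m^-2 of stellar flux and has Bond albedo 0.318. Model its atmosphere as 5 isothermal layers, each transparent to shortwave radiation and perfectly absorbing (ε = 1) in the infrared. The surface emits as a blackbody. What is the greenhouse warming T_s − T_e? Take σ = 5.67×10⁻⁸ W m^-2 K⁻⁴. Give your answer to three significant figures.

OLR = S(1−α)/4 = 1383 W m^-2; the top layer radiates at T_e = 395.2 K.
T_s = (N+1)^(1/4)·T_e = 618.5 K.
Warming: T_s − T_e = 223.3 K.

223 K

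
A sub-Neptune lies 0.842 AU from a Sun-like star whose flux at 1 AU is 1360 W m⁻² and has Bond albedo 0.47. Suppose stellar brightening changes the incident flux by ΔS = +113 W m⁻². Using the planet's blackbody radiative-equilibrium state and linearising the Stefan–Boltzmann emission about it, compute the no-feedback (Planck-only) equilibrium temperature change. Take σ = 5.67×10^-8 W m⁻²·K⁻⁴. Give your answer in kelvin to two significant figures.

By the inverse-square law, S = 1360/0.842² = 1918 W m⁻².
Reference equilibrium: T_e = [S(1−α)/(4σ)]^(1/4) = 258.8 K.
ΔF = Δ[S(1−α)]/4 = (1−0.47)·+113/4 = 14.97 W m⁻².
Linearising σT⁴ gives d(σT⁴)/dT = 4σT_e³ = 3.929 W m⁻² per K.
Hence the no-feedback warming is ΔF/(4σT_e³) = 3.81 K.

3.8 K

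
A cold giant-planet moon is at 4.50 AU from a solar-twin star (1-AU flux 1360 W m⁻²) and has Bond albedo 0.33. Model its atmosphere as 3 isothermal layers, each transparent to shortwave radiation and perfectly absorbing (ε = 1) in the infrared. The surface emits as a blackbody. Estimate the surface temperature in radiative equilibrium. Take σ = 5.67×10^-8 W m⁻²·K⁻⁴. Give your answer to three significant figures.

168 kelvin

By the inverse-square law, S = 1360/4.50² = 67.16 W m⁻².
OLR = S(1−α)/4 = 11.25 W m⁻²; the top layer radiates at T_e = 118.7 K.
With N = 3 opaque layers, T_s = (N+1)^(1/4)·T_e = 4^(1/4)·118.7 = 167.8 K.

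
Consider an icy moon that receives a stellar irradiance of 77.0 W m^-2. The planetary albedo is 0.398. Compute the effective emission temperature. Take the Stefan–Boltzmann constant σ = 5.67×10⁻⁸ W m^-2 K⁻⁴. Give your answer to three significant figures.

120 K

Averaging over the sphere, the absorbed flux is S(1−α)/4 = 11.59 W m^-2.
Set σT⁴ = 11.59 → T = (11.59/σ)^(1/4) = 119.6 K.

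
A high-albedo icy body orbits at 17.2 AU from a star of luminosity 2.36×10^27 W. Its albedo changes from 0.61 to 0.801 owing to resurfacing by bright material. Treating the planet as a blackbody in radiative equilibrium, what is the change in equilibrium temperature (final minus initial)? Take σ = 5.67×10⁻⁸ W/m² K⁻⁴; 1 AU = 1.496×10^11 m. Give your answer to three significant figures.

Orbital distance: d = 17.2 AU = 2.573×10^12 m.
Spreading L over a sphere of radius d: S = 2.36×10^27/(4π·2.57×10^12²) = 28.36 W/m².
Initial: T₁ = [S(1−0.61)/(4σ)]^(1/4) = 83.57 K.
After:  T₂ = [28.36·0.199/(4σ)]^(1/4) = 70.63 K.
ΔT = T₂ − T₁ = -12.94 K.

-12.9 K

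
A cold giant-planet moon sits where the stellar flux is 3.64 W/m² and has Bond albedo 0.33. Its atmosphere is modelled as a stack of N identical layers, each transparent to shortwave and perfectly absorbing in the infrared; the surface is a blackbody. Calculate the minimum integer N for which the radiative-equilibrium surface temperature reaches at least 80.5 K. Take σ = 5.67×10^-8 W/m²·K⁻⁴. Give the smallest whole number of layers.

OLR = S(1−α)/4 = 0.6097 W/m²; the top layer radiates at T_e = 57.26 K.
Since T_s⁴ = (N+1)T_e⁴, we need N ≥ (T_s/T_e)⁴ − 1 = 2.905.
Rounding up, N = 3.

3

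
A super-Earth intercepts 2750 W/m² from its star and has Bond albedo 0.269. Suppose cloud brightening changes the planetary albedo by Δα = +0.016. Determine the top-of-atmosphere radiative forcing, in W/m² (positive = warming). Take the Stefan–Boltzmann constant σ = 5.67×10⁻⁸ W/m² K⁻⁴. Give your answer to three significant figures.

ΔF = −(S/4)Δα = −(2750/4)×(+0.016) = -11.00 W/m².

-11.0 W/m²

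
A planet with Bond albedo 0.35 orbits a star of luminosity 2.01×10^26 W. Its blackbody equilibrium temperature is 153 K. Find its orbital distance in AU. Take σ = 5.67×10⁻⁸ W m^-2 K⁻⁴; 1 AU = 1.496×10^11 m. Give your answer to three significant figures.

1.93 AU

Required flux: S = 4σT⁴/(1−α) = 191.2 W m^-2.
Then d = [L/(4πS)]^(1/2) = 2.892×10^11 m, i.e. 1.933 AU.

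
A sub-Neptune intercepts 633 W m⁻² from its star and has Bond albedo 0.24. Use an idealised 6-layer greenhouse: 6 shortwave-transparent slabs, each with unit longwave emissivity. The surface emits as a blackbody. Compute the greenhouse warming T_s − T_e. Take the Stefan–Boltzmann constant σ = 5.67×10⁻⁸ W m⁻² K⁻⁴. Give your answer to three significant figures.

134 kelvin

The effective emission temperature is T_e = [S(1−α)/(4σ)]^¼ = 214.6 K.
Surface: T_s = (7)^¼·T_e = 349.1 K.
Warming: T_s − T_e = 134.5 K.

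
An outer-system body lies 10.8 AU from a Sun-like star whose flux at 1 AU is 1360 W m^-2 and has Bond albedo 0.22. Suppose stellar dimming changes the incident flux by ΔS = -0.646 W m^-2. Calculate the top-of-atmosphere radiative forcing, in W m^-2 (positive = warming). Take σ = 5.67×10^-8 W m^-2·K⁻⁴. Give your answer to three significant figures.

Flux at the orbit: S = 1360/(10.8)² = 11.66 W m^-2.
TOA radiative forcing: ΔF = (1−α)ΔS/4 = 0.78·(-0.646)/4 = -0.1260 W m^-2.

-0.126 W m^-2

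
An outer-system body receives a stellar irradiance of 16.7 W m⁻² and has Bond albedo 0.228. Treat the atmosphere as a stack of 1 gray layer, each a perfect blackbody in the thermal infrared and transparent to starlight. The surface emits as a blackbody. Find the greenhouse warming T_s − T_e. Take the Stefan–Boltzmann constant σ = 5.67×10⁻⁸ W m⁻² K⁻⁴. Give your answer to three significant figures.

16.4 K

The effective emission temperature is T_e = [S(1−α)/(4σ)]^¼ = 86.83 K.
Surface: T_s = (2)^¼·T_e = 103.3 K.
Warming: T_s − T_e = 16.43 K.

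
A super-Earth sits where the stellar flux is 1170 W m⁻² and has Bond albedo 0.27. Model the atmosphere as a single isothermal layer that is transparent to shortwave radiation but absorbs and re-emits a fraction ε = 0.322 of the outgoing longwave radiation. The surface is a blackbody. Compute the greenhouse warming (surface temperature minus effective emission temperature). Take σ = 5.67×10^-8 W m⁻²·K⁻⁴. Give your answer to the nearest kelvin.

11 K

At the top of the atmosphere, σT_e⁴ = S(1−α)/4 = 213.5 W m⁻², giving T_e = 247.7 K.
The surface balance (absorbed SW + ε·downward IR = σT_s⁴) with T_a⁴ = T_s⁴/2 reduces to T_s = T_e·[2/(2−ε)]^¼ = 258.8 K.
The atmosphere warms the surface by 11.11 K.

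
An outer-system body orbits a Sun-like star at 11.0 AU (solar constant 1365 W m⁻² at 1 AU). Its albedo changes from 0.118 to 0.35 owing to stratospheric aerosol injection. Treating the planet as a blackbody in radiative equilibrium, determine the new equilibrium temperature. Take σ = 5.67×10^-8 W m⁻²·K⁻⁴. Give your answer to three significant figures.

Flux at the orbit: S = 1365/(11.0)² = 11.28 W m⁻².
T₂ = [S(1−α₂)/(4σ)]^(1/4) = [11.28·0.65/(4σ)]^(1/4) = 75.41 K.

75.4 kelvin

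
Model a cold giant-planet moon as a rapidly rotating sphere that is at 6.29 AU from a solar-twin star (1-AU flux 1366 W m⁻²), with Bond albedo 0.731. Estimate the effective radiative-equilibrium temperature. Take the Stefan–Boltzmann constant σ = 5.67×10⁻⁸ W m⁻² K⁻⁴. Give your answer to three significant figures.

Irradiance scales as 1/d², so S = 1366 W m⁻² × (1/6.29)² = 34.53 W m⁻².
Averaging over the sphere, the absorbed flux is S(1−α)/4 = 2.322 W m⁻².
Set σT⁴ = 2.322 → T = (2.322/σ)^(1/4) = 80.00 K.

80.0 K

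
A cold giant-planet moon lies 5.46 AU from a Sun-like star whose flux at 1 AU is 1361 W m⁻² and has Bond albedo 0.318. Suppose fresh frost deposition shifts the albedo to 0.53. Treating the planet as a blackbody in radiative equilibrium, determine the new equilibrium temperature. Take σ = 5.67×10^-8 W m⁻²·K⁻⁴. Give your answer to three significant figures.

98.6 K

Flux at the orbit: S = 1361/(5.46)² = 45.65 W m⁻².
New equilibrium: T₂ = [(1−0.53)·45.65/(4σ)]^(1/4) = 98.62 K.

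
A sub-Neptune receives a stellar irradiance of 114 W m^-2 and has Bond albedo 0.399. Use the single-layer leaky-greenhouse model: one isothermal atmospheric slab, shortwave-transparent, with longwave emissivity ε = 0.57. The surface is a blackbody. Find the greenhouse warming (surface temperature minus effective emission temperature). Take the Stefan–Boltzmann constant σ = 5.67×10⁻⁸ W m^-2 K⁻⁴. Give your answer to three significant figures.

The planet radiates to space at T_e = [S(1−α)/(4σ)]^(1/4) = 131.8 K.
The surface balance (absorbed SW + ε·downward IR = σT_s⁴) with T_a⁴ = T_s⁴/2 reduces to T_s = T_e·[2/(2−ε)]^¼ = 143.4 K.
Greenhouse warming: T_s − T_e = 11.53 K.

11.5 kelvin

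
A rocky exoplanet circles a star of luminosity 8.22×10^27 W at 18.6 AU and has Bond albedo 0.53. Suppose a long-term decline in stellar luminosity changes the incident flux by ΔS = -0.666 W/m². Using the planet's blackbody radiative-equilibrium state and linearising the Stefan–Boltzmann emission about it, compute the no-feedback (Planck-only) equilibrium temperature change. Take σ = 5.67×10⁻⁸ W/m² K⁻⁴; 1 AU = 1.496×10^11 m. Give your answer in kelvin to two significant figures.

d = 18.6 × 1.496×10^11 m = 2.783×10^12 m.
S = L/(4πd²) = 84.48 W/m².
The baseline emission temperature is T_e = 115.0 K.
TOA radiative forcing: ΔF = (1−α)ΔS/4 = 0.47·(-0.666)/4 = -0.07826 W/m².
Planck response: λ_P = 4σT_e³ = 4·5.67×10⁻⁸·(115.0)³ = 0.3452 W/m²/K.
So ΔT₀ = -0.07826/0.3452 = -0.227 K.

-0.23 K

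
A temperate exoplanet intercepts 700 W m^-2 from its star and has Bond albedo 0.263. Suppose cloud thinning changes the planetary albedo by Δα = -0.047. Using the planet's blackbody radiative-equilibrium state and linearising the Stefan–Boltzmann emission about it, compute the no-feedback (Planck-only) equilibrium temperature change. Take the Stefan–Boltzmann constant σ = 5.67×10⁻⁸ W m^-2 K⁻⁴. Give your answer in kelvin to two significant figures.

3.5 K

Unperturbed T_e = [700.0·(1−0.263)/(4σ)]^¼ = 218.4 K.
The change in absorbed flux is Δ[S(1−α)/4] = −SΔα/4 = 8.225 W m^-2.
The Planck feedback parameter is 4σT_e³ = 2.362 W m^-2/K.
So ΔT₀ = 8.225/2.362 = 3.48 K.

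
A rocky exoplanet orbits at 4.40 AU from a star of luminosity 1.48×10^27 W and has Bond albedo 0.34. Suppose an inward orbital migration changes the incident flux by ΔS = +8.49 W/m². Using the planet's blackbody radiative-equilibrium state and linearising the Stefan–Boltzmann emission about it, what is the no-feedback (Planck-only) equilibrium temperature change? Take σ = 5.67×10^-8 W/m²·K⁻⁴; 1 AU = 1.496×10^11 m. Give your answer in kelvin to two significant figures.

1.3 K

Orbital distance: d = 4.40 AU = 6.582×10^11 m.
Spreading L over a sphere of radius d: S = 1.48×10^27/(4π·6.58×10^11²) = 271.8 W/m².
Reference equilibrium: T_e = [S(1−α)/(4σ)]^(1/4) = 167.7 K.
TOA radiative forcing: ΔF = (1−α)ΔS/4 = 0.66·(+8.49)/4 = 1.401 W/m².
The Planck feedback parameter is 4σT_e³ = 1.070 W/m²/K.
ΔT₀ = ΔF/λ_P = 1.401/1.070 = 1.31 K.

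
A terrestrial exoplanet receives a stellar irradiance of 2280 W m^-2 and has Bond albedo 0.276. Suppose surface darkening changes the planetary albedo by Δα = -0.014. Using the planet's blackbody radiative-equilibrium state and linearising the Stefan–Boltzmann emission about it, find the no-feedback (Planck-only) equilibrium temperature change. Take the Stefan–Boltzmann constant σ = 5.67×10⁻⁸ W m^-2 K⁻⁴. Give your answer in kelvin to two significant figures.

Reference equilibrium: T_e = [S(1−α)/(4σ)]^(1/4) = 292.1 K.
The change in absorbed flux is Δ[S(1−α)/4] = −SΔα/4 = 7.980 W m^-2.
The Planck feedback parameter is 4σT_e³ = 5.652 W m^-2/K.
ΔT₀ = ΔF/λ_P = 7.980/5.652 = 1.41 K.

1.4 K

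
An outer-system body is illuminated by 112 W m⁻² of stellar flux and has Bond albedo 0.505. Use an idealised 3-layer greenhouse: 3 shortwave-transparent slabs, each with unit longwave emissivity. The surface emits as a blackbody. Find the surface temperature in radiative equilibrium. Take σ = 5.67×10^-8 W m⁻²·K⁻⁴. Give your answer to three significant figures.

177 kelvin

The effective emission temperature is T_e = [S(1−α)/(4σ)]^¼ = 125.0 K.
Layer-by-layer balance gives σT_s⁴ = (N+1)σT_e⁴, so T_s = 4^¼·125.0 = 176.8 K.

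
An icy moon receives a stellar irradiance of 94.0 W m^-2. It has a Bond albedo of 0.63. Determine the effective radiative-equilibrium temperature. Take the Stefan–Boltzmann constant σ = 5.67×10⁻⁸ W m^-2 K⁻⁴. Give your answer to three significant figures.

Absorbed flux (global mean): S(1−α)/4 = 94.00·0.37/4 = 8.695 W m^-2.
Set σT⁴ = 8.695 → T = (8.695/σ)^(1/4) = 111.3 K.

111 K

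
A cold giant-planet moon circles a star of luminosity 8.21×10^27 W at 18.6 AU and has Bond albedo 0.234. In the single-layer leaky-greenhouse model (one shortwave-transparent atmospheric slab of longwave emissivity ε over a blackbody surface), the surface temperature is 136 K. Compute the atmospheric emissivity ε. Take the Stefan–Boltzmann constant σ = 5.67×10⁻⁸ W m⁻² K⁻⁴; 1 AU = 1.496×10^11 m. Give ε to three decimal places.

Orbital distance: d = 18.6 AU = 2.783×10^12 m.
Flux at the orbit: S = L/(4πd²) = 8.21×10^27/(4π·(2.78×10^12)²) = 84.38 W m⁻².
First, T_e = [84.38·(1−0.234)/(4σ)]^(1/4) = 129.9 K.
Since (2−ε)/2 = (T_e/T_s)⁴ = 0.8331, ε = 0.3339.

0.334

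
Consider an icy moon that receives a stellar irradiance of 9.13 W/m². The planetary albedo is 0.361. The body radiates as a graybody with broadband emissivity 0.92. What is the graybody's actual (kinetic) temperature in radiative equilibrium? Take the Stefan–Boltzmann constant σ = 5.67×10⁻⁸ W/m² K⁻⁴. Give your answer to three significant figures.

Averaging over the sphere, the absorbed flux is S(1−α)/4 = 1.459 W/m².
Radiative balance εσT⁴ = 1.459 gives T = [1.459/(0.92·σ)]^(1/4) = 72.72 K.

72.7 K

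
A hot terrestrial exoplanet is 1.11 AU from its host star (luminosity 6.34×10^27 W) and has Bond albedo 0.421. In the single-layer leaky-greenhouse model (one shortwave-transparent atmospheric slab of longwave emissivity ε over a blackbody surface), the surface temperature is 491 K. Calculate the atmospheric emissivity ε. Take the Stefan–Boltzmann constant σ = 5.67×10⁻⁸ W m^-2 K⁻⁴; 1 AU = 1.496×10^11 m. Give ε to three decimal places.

0.393

Orbital distance: d = 1.11 AU = 1.661×10^11 m.
Flux at the orbit: S = L/(4πd²) = 6.34×10^27/(4π·(1.66×10^11)²) = 18300 W m^-2.
TOA balance gives T_e = 464.9 K.
T_s⁴ = T_e⁴·2/(2−ε) → ε = 2 − 2(T_e/T_s)⁴ = 2 − 2·(464.9/491)⁴ = 0.3927.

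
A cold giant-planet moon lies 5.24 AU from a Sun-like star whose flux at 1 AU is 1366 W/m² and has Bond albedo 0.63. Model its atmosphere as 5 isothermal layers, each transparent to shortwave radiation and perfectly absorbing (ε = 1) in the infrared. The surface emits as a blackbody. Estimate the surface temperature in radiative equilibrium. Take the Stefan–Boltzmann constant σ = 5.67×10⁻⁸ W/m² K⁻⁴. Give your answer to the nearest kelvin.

Irradiance scales as 1/d², so S = 1366 W/m² × (1/5.24)² = 49.75 W/m².
OLR = S(1−α)/4 = 4.602 W/m²; the top layer radiates at T_e = 94.92 K.
Layer-by-layer balance gives σT_s⁴ = (N+1)σT_e⁴, so T_s = 6^¼·94.92 = 148.6 K.

149 K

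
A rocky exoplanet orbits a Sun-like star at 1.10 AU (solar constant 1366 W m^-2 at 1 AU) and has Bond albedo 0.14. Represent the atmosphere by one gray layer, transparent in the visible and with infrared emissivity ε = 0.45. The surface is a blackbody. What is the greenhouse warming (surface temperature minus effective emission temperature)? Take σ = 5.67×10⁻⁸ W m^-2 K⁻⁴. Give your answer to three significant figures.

By the inverse-square law, S = 1366/1.10² = 1129 W m^-2.
The planet radiates to space at T_e = [S(1−α)/(4σ)]^(1/4) = 255.8 K.
The surface balance (absorbed SW + ε·downward IR = σT_s⁴) with T_a⁴ = T_s⁴/2 reduces to T_s = T_e·[2/(2−ε)]^¼ = 272.6 K.
Greenhouse warming: T_s − T_e = 16.83 K.

16.8 kelvin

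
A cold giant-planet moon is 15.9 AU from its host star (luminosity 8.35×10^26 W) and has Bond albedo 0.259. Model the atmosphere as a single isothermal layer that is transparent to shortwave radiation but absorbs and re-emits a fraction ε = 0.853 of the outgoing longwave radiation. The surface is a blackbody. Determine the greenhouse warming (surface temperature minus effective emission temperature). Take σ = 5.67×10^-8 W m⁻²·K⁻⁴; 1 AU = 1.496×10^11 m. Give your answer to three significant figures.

d = 15.9 × 1.496×10^11 m = 2.379×10^12 m.
S = L/(4πd²) = 11.74 W m⁻².
At the top of the atmosphere, σT_e⁴ = S(1−α)/4 = 2.176 W m⁻², giving T_e = 78.70 K.
Surface balance with a leaky layer gives σT_s⁴ = σT_e⁴·2/(2−ε), so T_s = T_e·[2/(2−0.853)]^(1/4) = 90.44 K.
T_s − T_e = 90.44 − 78.70 = 11.74 K.

11.7 kelvin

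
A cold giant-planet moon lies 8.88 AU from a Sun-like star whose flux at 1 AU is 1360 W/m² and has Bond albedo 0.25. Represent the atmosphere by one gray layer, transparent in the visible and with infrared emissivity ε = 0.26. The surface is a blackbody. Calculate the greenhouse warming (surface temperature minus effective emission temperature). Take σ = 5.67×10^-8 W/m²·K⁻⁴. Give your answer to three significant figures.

3.08 kelvin

By the inverse-square law, S = 1360/8.88² = 17.25 W/m².
Effective emission temperature (TOA balance): σT_e⁴ = S(1−α)/4 = 3.234 W/m² → T_e = 86.90 K.
Surface balance with a leaky layer gives σT_s⁴ = σT_e⁴·2/(2−ε), so T_s = T_e·[2/(2−0.26)]^(1/4) = 89.98 K.
Greenhouse warming: T_s − T_e = 3.079 K.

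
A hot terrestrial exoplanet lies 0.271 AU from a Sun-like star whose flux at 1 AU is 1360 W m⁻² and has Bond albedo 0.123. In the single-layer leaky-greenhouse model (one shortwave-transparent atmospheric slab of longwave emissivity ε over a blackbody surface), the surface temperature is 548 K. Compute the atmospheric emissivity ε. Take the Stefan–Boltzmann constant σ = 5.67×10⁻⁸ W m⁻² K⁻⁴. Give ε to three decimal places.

Flux at the orbit: S = 1360/(0.271)² = 18520 W m⁻².
TOA balance gives T_e = 517.3 K.
Inverting T_s⁴ = 2T_e⁴/(2−ε): (T_e/T_s)⁴ = 0.7940, so ε = 2(1 − 0.7940) = 0.4119.

0.412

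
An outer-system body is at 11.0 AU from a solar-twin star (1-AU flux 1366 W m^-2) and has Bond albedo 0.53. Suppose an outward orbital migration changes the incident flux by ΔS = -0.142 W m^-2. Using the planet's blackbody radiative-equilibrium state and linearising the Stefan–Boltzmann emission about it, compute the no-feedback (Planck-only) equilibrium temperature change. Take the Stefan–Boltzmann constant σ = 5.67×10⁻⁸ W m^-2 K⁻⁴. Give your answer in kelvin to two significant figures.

-0.22 K

Flux at the orbit: S = 1366/(11.0)² = 11.29 W m^-2.
Unperturbed T_e = [11.29·(1−0.53)/(4σ)]^¼ = 69.55 K.
TOA radiative forcing: ΔF = (1−α)ΔS/4 = 0.47·(-0.142)/4 = -0.01668 W m^-2.
Linearising σT⁴ gives d(σT⁴)/dT = 4σT_e³ = 0.07629 W m^-2 per K.
So ΔT₀ = -0.01668/0.07629 = -0.219 K.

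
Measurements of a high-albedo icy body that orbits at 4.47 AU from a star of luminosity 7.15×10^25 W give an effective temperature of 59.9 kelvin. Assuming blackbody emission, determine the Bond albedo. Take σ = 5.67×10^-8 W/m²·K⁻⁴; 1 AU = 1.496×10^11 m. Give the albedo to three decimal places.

0.771

d = 4.47 × 1.496×10^11 m = 6.687×10^11 m.
Flux at the orbit: S = L/(4πd²) = 7.15×10^25/(4π·(6.69×10^11)²) = 12.72 W/m².
Rearranging the radiative balance, α = 1 − 4σT⁴/S.
4σT⁴ = 4·5.67×10⁻⁸·(59.9)⁴ = 2.920 W/m².
Hence α = 1 − 2.920/12.72 = 0.7705.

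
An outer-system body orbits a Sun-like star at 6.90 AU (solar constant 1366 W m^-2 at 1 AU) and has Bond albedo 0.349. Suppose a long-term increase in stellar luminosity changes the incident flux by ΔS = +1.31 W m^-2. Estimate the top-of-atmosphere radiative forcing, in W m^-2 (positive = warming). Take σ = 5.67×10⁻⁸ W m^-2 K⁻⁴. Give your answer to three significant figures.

By the inverse-square law, S = 1366/6.90² = 28.69 W m^-2.
Only a fraction (1−α) is absorbed and it's spread over 4πR², so ΔF = (1−α)ΔS/4 = 0.2132 W m^-2.

0.213 W m^-2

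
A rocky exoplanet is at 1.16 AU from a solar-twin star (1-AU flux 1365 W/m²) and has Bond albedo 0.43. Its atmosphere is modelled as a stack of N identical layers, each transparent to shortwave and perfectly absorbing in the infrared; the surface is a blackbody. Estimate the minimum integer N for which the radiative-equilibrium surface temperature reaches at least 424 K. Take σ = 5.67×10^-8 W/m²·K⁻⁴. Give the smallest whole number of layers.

Irradiance scales as 1/d², so S = 1365 W/m² × (1/1.16)² = 1014 W/m².
Top-of-atmosphere balance: σT_e⁴ = S(1−α)/4 = 144.6 W/m² → T_e = 224.7 K.
Since T_s⁴ = (N+1)T_e⁴, we need N ≥ (T_s/T_e)⁴ − 1 = 11.677.
Rounding up, N = 12.

12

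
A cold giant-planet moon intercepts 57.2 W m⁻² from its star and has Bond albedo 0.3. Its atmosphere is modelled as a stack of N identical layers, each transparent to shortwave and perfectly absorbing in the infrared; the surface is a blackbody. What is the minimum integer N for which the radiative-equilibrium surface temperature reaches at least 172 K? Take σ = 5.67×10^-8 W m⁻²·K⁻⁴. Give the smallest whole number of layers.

4

OLR = S(1−α)/4 = 10.01 W m⁻²; the top layer radiates at T_e = 115.3 K.
Need (N+1)T_e⁴ ≥ T_s⁴, i.e. N+1 ≥ (172/115.3)⁴ = 4.958.
Rounding up, N = 4.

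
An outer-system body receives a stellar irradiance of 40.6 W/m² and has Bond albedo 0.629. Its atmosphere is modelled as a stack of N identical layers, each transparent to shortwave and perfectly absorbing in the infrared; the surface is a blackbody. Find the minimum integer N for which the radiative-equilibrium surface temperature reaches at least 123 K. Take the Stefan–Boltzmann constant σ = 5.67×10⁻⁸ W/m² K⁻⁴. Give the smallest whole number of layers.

Top-of-atmosphere balance: σT_e⁴ = S(1−α)/4 = 3.766 W/m² → T_e = 90.27 K.
Need (N+1)T_e⁴ ≥ T_s⁴, i.e. N+1 ≥ (123/90.27)⁴ = 3.446.
The minimum whole number is N = 3.

3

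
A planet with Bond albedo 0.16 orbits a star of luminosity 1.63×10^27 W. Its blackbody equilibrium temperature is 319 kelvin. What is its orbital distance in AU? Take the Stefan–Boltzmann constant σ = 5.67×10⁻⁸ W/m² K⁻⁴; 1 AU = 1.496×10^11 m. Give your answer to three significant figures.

Required flux: S = 4σT⁴/(1−α) = 2796 W/m².
S = L/(4πd²) → d = √(L/4πS) = √(1.63×10^27/(4π·2796)) = 2.154×10^11 m = 1.440 AU.

1.44 AU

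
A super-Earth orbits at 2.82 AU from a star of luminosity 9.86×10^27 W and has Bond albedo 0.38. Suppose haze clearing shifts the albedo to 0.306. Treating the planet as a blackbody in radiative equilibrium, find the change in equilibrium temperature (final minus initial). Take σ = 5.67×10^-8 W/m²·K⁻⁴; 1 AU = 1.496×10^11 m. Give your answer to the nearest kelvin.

d = 2.82 × 1.496×10^11 m = 4.219×10^11 m.
Spreading L over a sphere of radius d: S = 9.86×10^27/(4π·4.22×10^11²) = 4409 W/m².
With α = 0.38, T₁ = 331.3 K.
After:  T₂ = [4409·0.694/(4σ)]^(1/4) = 340.8 K.
Change: 340.8 − 331.3 = 9.473 K.

9 K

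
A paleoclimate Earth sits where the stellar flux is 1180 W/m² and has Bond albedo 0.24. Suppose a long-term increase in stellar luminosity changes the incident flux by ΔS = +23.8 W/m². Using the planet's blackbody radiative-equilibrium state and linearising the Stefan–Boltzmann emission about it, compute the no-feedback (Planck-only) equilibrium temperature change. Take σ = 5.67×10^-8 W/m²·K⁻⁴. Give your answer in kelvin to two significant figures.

1.3 kelvin

Unperturbed T_e = [1180·(1−0.24)/(4σ)]^¼ = 250.8 K.
TOA radiative forcing: ΔF = (1−α)ΔS/4 = 0.76·(+23.8)/4 = 4.522 W/m².
Planck response: λ_P = 4σT_e³ = 4·5.67×10⁻⁸·(250.8)³ = 3.576 W/m²/K.
So ΔT₀ = 4.522/3.576 = 1.26 K.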